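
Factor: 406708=2^2*17^1*5981^1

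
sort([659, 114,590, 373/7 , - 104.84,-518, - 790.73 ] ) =[-790.73, - 518, - 104.84,373/7 , 114,590,659] 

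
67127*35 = 2349445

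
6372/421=6372/421 = 15.14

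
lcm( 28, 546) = 1092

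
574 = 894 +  - 320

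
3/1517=3/1517 = 0.00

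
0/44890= 0 = 0.00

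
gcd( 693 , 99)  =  99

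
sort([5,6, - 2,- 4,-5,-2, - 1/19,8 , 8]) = [ - 5, - 4, - 2, - 2, - 1/19,  5,6,8,8 ]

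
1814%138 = 20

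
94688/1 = 94688 = 94688.00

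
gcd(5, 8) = 1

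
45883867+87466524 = 133350391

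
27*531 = 14337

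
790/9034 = 395/4517 = 0.09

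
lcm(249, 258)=21414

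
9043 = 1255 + 7788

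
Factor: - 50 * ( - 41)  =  2^1 * 5^2 *41^1  =  2050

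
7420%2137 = 1009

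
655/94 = 655/94 = 6.97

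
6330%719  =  578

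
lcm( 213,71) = 213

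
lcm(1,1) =1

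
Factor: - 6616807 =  - 19^1*348253^1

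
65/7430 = 13/1486 = 0.01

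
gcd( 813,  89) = 1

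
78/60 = 1+3/10=   1.30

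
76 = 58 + 18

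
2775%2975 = 2775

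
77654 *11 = 854194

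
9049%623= 327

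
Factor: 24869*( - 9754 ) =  - 242572226 = - 2^1*13^1 * 1913^1*4877^1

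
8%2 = 0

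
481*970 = 466570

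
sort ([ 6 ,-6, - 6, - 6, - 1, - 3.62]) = [  -  6, - 6,-6,  -  3.62, -1, 6] 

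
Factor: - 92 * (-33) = 3036 = 2^2*3^1*11^1*23^1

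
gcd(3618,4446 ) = 18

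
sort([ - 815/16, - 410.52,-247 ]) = [ - 410.52 , - 247, - 815/16]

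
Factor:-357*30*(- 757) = 2^1*3^2*5^1*7^1*17^1*757^1 = 8107470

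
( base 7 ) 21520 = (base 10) 5404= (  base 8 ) 12434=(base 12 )3164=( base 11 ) 4073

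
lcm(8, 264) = 264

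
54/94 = 27/47 = 0.57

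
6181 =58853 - 52672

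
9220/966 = 4610/483 = 9.54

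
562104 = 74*7596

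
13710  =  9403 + 4307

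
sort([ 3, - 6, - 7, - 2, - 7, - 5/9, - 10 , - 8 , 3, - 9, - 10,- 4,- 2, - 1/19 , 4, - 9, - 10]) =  [  -  10, - 10,- 10, - 9,  -  9 ,-8, - 7, - 7, - 6, - 4, - 2, -2, - 5/9, - 1/19,3,3,4]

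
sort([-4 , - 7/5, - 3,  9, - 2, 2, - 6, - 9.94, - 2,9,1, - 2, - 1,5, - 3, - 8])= [ - 9.94,-8 ,-6, - 4,  -  3, - 3, - 2, - 2 , - 2, - 7/5 , - 1,1,2, 5,  9, 9 ] 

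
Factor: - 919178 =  - 2^1*13^1*35353^1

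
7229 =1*7229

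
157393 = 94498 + 62895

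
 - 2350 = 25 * ( - 94)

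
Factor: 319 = 11^1*29^1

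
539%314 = 225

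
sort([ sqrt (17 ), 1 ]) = [1,sqrt(17)]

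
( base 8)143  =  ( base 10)99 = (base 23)47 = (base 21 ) 4f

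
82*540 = 44280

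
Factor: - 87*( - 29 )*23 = 58029 = 3^1*23^1*29^2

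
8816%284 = 12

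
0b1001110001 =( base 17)22d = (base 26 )o1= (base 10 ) 625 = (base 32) JH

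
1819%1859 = 1819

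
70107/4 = 70107/4 = 17526.75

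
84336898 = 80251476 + 4085422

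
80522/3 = 26840 + 2/3 = 26840.67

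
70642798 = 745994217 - 675351419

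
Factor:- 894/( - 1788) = 1/2  =  2^ ( - 1)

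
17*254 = 4318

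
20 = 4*5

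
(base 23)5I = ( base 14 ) 97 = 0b10000101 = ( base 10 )133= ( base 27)4P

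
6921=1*6921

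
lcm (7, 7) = 7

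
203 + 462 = 665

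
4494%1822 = 850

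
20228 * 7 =141596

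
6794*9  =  61146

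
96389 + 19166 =115555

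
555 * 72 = 39960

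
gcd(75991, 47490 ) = 1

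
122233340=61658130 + 60575210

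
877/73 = 12 +1/73  =  12.01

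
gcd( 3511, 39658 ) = 1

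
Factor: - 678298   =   - 2^1 * 229^1*1481^1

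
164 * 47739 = 7829196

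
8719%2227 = 2038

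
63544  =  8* 7943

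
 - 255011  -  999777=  - 1254788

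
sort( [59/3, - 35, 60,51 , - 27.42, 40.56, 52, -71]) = [ - 71, - 35, - 27.42, 59/3,  40.56, 51, 52,60 ]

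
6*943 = 5658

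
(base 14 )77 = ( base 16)69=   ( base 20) 55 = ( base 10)105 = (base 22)4H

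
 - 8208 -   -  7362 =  - 846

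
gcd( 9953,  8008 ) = 1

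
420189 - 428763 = -8574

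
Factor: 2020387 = 2020387^1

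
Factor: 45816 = 2^3*3^1*23^1*83^1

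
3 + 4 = 7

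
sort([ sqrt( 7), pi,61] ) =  [ sqrt(7) , pi,61]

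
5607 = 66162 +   -  60555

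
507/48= 169/16 = 10.56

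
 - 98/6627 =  - 98/6627= - 0.01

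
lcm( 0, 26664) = 0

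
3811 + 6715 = 10526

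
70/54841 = 70/54841= 0.00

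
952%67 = 14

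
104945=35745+69200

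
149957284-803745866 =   -  653788582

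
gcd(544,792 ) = 8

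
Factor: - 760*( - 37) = 2^3*5^1 * 19^1*37^1= 28120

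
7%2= 1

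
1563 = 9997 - 8434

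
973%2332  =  973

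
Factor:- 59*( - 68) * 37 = 148444 = 2^2 * 17^1*37^1*59^1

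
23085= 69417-46332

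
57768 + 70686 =128454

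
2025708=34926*58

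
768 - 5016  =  -4248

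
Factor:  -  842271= -3^1*223^1 * 1259^1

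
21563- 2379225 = - 2357662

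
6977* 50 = 348850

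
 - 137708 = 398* ( - 346 )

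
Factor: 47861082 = 2^1 *3^2*1031^1*2579^1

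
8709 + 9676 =18385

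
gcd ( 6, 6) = 6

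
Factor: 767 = 13^1*59^1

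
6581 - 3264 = 3317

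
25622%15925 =9697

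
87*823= 71601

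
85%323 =85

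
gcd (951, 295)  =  1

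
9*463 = 4167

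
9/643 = 9/643  =  0.01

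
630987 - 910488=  - 279501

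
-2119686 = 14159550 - 16279236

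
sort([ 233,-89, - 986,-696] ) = [ - 986,-696 , - 89, 233]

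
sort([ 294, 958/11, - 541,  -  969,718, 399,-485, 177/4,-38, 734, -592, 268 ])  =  [ - 969 ,-592, - 541, - 485  , - 38,  177/4, 958/11, 268,294 , 399, 718, 734]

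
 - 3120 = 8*( - 390)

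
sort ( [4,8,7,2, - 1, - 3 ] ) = [ - 3 , - 1 , 2,4,7, 8 ]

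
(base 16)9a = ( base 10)154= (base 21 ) 77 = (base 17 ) 91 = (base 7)310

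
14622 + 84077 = 98699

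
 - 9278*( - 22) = 204116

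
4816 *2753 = 13258448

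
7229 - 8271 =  - 1042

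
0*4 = 0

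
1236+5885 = 7121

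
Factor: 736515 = 3^2*5^1*13^1*1259^1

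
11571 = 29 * 399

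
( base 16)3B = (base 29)21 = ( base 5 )214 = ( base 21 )2h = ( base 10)59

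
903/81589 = 903/81589 = 0.01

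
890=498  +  392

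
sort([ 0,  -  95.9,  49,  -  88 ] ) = [-95.9,  -  88 , 0,  49 ] 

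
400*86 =34400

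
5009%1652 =53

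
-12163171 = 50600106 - 62763277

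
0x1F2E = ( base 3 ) 101221122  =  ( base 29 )9e7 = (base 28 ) A52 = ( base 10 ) 7982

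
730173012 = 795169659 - 64996647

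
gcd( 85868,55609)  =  1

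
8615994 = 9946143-1330149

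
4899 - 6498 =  - 1599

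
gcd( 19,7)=1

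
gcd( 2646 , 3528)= 882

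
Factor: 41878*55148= 2^3*17^1*811^1* 20939^1 = 2309487944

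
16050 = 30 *535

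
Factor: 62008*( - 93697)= - 2^3*23^1* 43^1 *337^1*2179^1 = -5809963576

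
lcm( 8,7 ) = 56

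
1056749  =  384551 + 672198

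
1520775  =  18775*81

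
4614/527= 8 + 398/527 = 8.76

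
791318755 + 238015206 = 1029333961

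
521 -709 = -188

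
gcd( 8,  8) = 8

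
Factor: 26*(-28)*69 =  - 50232 = - 2^3 * 3^1 * 7^1*13^1*23^1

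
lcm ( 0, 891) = 0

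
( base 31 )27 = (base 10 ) 69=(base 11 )63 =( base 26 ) 2h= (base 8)105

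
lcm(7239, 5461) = 311277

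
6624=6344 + 280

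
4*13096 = 52384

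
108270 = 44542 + 63728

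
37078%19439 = 17639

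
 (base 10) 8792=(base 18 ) 1928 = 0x2258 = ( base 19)156e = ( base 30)9N2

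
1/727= 1/727= 0.00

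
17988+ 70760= 88748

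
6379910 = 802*7955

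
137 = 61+76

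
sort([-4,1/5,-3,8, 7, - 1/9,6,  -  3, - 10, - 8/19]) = [ - 10, - 4 , - 3,-3, - 8/19,-1/9, 1/5 , 6,7,8]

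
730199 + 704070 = 1434269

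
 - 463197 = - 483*959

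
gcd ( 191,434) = 1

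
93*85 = 7905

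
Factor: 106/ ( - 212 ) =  - 2^( - 1) = - 1/2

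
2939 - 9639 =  - 6700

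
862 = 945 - 83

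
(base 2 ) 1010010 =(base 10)82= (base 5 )312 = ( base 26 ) 34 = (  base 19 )46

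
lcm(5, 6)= 30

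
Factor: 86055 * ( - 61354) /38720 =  - 527981847/3872 = - 2^( -5 ) * 3^1 * 11^( - 2) * 5737^1*30677^1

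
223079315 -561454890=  - 338375575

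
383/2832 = 383/2832 = 0.14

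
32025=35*915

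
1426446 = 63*22642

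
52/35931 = 52/35931 = 0.00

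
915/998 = 915/998 = 0.92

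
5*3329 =16645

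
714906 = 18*39717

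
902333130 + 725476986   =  1627810116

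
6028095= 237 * 25435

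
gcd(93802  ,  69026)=2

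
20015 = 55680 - 35665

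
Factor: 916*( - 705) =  - 2^2*3^1*5^1*47^1*229^1 = - 645780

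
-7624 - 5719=  -  13343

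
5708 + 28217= 33925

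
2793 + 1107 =3900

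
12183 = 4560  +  7623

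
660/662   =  330/331 = 1.00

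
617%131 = 93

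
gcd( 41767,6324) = 1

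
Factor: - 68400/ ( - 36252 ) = 2^2*5^2*53^( - 1 )= 100/53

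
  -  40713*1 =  - 40713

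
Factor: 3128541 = 3^1*13^1*97^1*827^1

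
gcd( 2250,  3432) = 6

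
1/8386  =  1/8386 = 0.00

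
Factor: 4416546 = 2^1*3^1 * 736091^1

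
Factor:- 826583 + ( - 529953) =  - 1356536 = - 2^3 *169567^1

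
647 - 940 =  - 293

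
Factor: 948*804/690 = 127032/115 = 2^3*3^1*5^ ( - 1)  *  23^( -1)*67^1*79^1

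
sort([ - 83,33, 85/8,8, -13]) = [ - 83, - 13,8,  85/8,33]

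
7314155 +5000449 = 12314604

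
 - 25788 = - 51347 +25559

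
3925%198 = 163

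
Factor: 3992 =2^3*499^1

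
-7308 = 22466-29774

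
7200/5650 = 144/113 = 1.27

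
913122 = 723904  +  189218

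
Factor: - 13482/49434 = - 3/11 = - 3^1 * 11^ (  -  1) 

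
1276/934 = 638/467= 1.37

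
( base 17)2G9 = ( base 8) 1533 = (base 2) 1101011011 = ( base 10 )859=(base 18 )2bd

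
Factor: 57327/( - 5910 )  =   - 2^ ( -1)  *5^( - 1)*97^1 = -  97/10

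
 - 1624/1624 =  - 1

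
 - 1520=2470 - 3990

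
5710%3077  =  2633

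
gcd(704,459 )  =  1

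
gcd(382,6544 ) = 2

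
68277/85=803 + 22/85 = 803.26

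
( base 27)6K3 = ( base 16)1335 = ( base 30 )5dr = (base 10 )4917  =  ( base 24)8cl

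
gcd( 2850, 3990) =570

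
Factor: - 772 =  - 2^2 * 193^1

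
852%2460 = 852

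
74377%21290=10507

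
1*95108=95108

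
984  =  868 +116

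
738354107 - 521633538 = 216720569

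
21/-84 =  - 1 + 3/4 = -  0.25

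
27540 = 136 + 27404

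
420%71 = 65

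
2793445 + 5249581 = 8043026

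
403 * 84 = 33852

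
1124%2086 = 1124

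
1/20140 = 1/20140 =0.00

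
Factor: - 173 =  - 173^1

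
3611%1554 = 503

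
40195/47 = 40195/47=855.21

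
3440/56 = 430/7 = 61.43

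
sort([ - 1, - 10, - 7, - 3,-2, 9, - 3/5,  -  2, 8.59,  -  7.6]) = [  -  10,-7.6, - 7, - 3,-2, - 2,- 1, -3/5,8.59, 9 ]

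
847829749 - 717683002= 130146747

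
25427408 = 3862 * 6584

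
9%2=1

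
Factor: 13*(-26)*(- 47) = 2^1*13^2 * 47^1 = 15886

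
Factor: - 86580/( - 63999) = 740/547 = 2^2*5^1*37^1*547^(  -  1)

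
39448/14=2817  +  5/7 = 2817.71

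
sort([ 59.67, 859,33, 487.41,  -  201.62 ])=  [ - 201.62,  33,  59.67,487.41, 859] 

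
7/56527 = 7/56527 = 0.00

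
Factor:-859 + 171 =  -2^4 *43^1 = - 688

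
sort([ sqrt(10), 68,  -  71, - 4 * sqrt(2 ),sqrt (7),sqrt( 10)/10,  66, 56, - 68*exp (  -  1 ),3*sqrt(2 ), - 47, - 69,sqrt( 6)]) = [ - 71,  -  69 ,  -  47, - 68*exp( - 1), - 4*sqrt ( 2 ), sqrt( 10 )/10,sqrt(6),sqrt(7),sqrt( 10),3*sqrt(2),56, 66,68]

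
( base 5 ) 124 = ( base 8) 47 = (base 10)39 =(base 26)1d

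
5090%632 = 34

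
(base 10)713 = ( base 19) 1ia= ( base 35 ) kd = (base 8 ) 1311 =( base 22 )1A9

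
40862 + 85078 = 125940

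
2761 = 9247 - 6486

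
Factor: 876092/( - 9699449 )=-2^2*7^1*67^1*467^1*9699449^( - 1)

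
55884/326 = 171 + 69/163 = 171.42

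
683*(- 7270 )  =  -4965410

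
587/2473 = 587/2473 = 0.24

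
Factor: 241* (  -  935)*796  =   - 179366660 = -  2^2 * 5^1 * 11^1*17^1*199^1 * 241^1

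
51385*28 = 1438780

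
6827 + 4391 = 11218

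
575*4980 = 2863500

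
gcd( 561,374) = 187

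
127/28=4 + 15/28 = 4.54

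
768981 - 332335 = 436646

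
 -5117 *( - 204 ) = 1043868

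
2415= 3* 805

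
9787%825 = 712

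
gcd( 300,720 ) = 60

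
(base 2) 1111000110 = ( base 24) 1g6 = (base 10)966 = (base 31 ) 105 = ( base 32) U6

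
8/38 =4/19 = 0.21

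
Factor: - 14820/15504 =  - 2^( - 2)*5^1*13^1 *17^(-1)= -65/68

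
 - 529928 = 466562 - 996490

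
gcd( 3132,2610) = 522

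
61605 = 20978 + 40627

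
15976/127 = 125+101/127 = 125.80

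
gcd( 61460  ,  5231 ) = 1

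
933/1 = 933= 933.00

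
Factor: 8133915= 3^1*5^1*542261^1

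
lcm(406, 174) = 1218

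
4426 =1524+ 2902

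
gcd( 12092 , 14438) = 2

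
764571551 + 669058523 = 1433630074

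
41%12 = 5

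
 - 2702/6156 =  - 1351/3078 = - 0.44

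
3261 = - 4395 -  - 7656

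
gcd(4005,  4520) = 5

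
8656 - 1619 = 7037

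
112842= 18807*6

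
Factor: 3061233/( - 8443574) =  - 2^(- 1)*3^4*7^1 * 5399^1*4221787^( - 1 )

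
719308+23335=742643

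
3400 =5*680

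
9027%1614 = 957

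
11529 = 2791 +8738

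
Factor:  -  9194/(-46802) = 4597/23401 = 7^( - 1)*3343^ (-1)*4597^1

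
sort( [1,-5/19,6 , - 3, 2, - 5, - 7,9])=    [ - 7,-5,-3, - 5/19, 1, 2, 6,9]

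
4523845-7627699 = -3103854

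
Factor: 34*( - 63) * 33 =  - 70686 = - 2^1*3^3 * 7^1 * 11^1*17^1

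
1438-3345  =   - 1907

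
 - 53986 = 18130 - 72116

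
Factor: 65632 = 2^5*7^1*293^1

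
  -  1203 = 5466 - 6669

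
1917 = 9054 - 7137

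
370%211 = 159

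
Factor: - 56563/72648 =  - 2^(-3) * 3^(-2 )*13^1*19^1*229^1*1009^(-1 )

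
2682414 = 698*3843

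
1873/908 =2 + 57/908  =  2.06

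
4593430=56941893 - 52348463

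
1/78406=1/78406 = 0.00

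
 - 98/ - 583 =98/583 = 0.17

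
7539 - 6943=596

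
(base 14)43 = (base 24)2B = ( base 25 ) 29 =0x3B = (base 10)59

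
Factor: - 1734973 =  - 1734973^1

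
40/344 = 5/43 = 0.12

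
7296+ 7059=14355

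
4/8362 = 2/4181  =  0.00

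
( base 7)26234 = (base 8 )15507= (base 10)6983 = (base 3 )100120122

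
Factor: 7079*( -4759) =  - 33688961=-4759^1 * 7079^1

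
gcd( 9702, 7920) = 198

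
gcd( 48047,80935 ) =1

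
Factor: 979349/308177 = 7^1*23^(-1)  *13399^ ( - 1 )*139907^1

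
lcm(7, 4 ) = 28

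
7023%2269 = 216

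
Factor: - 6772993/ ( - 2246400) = 2^(  -  8) *3^( - 3)*5^ (-2)* 13^( - 1)*107^1*63299^1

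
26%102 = 26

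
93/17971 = 93/17971=0.01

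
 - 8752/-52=168 + 4/13 = 168.31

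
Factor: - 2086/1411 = -2^1*7^1 * 17^( - 1 )*83^( - 1) * 149^1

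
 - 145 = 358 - 503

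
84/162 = 14/27 = 0.52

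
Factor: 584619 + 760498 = 1345117^1 = 1345117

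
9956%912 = 836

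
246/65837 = 246/65837 = 0.00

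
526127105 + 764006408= 1290133513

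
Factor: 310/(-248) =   -  2^( - 2 )*5^1 = - 5/4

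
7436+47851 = 55287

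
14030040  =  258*54380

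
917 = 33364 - 32447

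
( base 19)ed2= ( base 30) 5QN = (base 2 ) 1010010110111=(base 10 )5303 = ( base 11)3a91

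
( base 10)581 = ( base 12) 405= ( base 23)126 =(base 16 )245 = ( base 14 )2d7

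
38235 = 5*7647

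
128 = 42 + 86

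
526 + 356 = 882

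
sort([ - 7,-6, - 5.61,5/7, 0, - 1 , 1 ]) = [ - 7, - 6, -5.61, -1,0,5/7,  1]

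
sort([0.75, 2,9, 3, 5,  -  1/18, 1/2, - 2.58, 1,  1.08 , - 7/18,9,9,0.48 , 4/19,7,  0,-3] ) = [ - 3,-2.58, - 7/18 ,-1/18,0,4/19, 0.48 , 1/2, 0.75,1,1.08, 2 , 3, 5, 7,9,  9,9 ] 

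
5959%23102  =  5959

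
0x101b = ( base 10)4123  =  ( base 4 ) 1000123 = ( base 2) 1000000011011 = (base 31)490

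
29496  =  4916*6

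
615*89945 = 55316175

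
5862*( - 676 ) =-3962712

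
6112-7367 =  - 1255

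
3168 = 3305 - 137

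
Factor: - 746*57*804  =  - 34187688=- 2^3*3^2*19^1*67^1*373^1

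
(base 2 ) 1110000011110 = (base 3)100212121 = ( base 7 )26662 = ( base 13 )3379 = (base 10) 7198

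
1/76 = 1/76 = 0.01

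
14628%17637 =14628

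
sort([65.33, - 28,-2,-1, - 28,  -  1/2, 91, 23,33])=[  -  28,  -  28, -2,- 1,  -  1/2, 23, 33,65.33, 91 ]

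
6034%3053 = 2981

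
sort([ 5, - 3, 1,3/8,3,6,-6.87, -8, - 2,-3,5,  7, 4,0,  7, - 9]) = [-9, - 8,-6.87, - 3, - 3, - 2, 0, 3/8,1, 3,  4,5,5, 6, 7, 7] 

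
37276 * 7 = 260932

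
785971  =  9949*79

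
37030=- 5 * ( - 7406 )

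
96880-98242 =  - 1362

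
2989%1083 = 823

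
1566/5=313 + 1/5 = 313.20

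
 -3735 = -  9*415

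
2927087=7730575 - 4803488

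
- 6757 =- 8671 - -1914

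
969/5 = 969/5 = 193.80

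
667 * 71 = 47357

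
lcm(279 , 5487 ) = 16461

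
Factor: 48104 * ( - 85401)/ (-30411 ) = 2^3*3^1*7^1 * 31^( - 1 )*109^(-1)*859^1*3163^1 =456458856/3379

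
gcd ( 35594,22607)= 481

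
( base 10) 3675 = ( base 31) 3ph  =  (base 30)42F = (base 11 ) 2841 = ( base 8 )7133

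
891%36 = 27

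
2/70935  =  2/70935 = 0.00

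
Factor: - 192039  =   - 3^1*  64013^1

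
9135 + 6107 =15242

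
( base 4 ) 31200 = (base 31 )rr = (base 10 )864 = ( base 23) 1ED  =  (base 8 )1540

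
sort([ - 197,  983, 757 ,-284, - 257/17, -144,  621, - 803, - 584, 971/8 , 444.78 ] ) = [ - 803,-584,-284, - 197, - 144, - 257/17,971/8, 444.78, 621,  757,  983]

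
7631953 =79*96607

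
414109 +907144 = 1321253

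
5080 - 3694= 1386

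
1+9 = 10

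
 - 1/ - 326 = 1/326  =  0.00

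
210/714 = 5/17 = 0.29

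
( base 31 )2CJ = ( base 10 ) 2313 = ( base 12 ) 1409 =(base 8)4411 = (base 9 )3150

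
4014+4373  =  8387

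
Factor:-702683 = -702683^1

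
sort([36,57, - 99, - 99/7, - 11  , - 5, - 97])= [ - 99,  -  97,  -  99/7, - 11, - 5, 36,  57]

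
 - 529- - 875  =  346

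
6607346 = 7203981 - 596635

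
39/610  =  39/610 = 0.06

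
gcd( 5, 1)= 1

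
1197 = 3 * 399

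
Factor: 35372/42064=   37/44=2^(  -  2)*11^( -1)*37^1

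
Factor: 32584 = 2^3*4073^1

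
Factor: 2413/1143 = 19/9 = 3^( - 2)*19^1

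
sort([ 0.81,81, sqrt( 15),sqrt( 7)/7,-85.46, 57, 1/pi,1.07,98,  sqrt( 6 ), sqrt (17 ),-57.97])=[ - 85.46, - 57.97,1/pi, sqrt(7)/7,0.81, 1.07, sqrt( 6), sqrt(15 ) , sqrt( 17 ),57, 81,98 ] 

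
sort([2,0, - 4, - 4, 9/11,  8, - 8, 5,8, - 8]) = [ - 8,- 8,  -  4, - 4,0,  9/11, 2, 5,8,8]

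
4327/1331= 4327/1331 = 3.25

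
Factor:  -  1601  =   - 1601^1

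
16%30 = 16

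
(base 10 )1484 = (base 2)10111001100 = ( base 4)113030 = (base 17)525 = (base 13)8a2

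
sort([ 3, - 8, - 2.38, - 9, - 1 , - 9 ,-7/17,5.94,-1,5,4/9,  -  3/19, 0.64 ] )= [ - 9, - 9, - 8,-2.38, -1, - 1, - 7/17, - 3/19, 4/9,0.64,3,5 , 5.94 ]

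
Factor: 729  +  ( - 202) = 527=17^1*31^1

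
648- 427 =221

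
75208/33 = 2279+1/33 = 2279.03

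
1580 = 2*790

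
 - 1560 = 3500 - 5060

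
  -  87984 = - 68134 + -19850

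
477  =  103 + 374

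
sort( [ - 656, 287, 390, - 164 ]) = [ - 656, - 164,287, 390 ] 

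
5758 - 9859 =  - 4101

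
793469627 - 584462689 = 209006938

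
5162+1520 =6682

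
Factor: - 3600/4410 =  -2^3*5^1*7^(-2 )   =  - 40/49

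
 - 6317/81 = -6317/81 = - 77.99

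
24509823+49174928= 73684751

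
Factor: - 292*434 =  -2^3*7^1*31^1*73^1= -126728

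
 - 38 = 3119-3157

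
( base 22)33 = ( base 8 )105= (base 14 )4D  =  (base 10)69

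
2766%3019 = 2766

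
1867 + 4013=5880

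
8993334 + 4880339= 13873673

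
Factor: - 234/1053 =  - 2^1*3^( - 2) = - 2/9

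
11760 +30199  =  41959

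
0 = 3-3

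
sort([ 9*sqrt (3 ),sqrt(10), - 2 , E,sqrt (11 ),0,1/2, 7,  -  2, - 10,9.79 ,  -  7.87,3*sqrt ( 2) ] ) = [ - 10, - 7.87, - 2, - 2,0,1/2,E,sqrt (10 ),sqrt(11 ),3 *sqrt( 2),7,9.79,9*sqrt( 3 )] 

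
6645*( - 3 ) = -19935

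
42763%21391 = 21372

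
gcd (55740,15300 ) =60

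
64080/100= 640 +4/5 = 640.80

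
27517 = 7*3931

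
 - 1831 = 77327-79158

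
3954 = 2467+1487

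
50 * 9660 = 483000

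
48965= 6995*7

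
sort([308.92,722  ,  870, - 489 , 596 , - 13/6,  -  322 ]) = [ - 489,-322,  -  13/6, 308.92,  596,  722,870]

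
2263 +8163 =10426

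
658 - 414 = 244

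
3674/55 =66 + 4/5 = 66.80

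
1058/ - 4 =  - 529/2  =  - 264.50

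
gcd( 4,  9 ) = 1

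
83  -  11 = 72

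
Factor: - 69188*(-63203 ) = 4372889164 = 2^2*7^3*353^1* 9029^1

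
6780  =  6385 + 395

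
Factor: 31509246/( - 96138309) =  - 2^1*19^( - 1) *1686637^(-1) * 5251541^1 = - 10503082/32046103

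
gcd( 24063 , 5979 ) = 3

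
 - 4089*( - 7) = 28623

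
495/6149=45/559 =0.08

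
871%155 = 96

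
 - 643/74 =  - 643/74 =-  8.69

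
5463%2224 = 1015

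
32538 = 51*638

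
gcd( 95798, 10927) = 1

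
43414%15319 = 12776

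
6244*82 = 512008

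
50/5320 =5/532 = 0.01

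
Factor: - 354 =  - 2^1*3^1 * 59^1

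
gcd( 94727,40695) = 1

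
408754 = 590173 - 181419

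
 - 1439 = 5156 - 6595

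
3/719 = 3/719 = 0.00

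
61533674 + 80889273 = 142422947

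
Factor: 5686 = 2^1 * 2843^1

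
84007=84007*1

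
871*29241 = 25468911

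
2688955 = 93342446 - 90653491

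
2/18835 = 2/18835 = 0.00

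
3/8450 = 3/8450 = 0.00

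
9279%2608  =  1455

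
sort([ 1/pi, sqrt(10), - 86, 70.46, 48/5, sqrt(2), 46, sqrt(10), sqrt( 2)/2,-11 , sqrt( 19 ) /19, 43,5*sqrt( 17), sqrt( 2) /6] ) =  [-86, -11,sqrt( 19)/19,sqrt( 2)/6,1/pi,sqrt(2)/2, sqrt( 2 ), sqrt(10), sqrt( 10 ), 48/5, 5* sqrt( 17), 43,46 , 70.46 ] 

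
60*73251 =4395060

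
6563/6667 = 6563/6667= 0.98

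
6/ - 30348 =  - 1/5058 = -  0.00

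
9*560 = 5040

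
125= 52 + 73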